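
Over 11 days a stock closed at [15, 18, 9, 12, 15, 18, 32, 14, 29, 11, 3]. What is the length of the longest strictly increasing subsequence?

Track the smallest tail for each achievable length (strict):
15 → extends → [15]
18 → extends → [15, 18]
9 → replaces 15 → [9, 18]
12 → replaces 18 → [9, 12]
15 → extends → [9, 12, 15]
18 → extends → [9, 12, 15, 18]
32 → extends → [9, 12, 15, 18, 32]
14 → replaces 15 → [9, 12, 14, 18, 32]
29 → replaces 32 → [9, 12, 14, 18, 29]
11 → replaces 12 → [9, 11, 14, 18, 29]
3 → replaces 9 → [3, 11, 14, 18, 29]
Five tails, so the longest strictly increasing subsequence has length 5 (e.g. 9, 12, 15, 18, 32).

5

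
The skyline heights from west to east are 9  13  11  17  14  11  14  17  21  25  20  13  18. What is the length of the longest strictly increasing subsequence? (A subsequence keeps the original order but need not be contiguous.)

6

Track the smallest tail for each achievable length (strict):
9 → extends → [9]
13 → extends → [9, 13]
11 → replaces 13 → [9, 11]
17 → extends → [9, 11, 17]
14 → replaces 17 → [9, 11, 14]
11 → already a tail → [9, 11, 14]
14 → already a tail → [9, 11, 14]
17 → extends → [9, 11, 14, 17]
21 → extends → [9, 11, 14, 17, 21]
25 → extends → [9, 11, 14, 17, 21, 25]
20 → replaces 21 → [9, 11, 14, 17, 20, 25]
13 → replaces 14 → [9, 11, 13, 17, 20, 25]
18 → replaces 20 → [9, 11, 13, 17, 18, 25]
Six tails, so the longest strictly increasing subsequence has length 6 (e.g. 9, 13, 14, 17, 21, 25).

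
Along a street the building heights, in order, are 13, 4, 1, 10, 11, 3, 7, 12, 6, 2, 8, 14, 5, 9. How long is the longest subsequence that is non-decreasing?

5

Track the smallest tail for each achievable length (allowing ties):
13 → extends → [13]
4 → replaces 13 → [4]
1 → replaces 4 → [1]
10 → extends → [1, 10]
11 → extends → [1, 10, 11]
3 → replaces 10 → [1, 3, 11]
7 → replaces 11 → [1, 3, 7]
12 → extends → [1, 3, 7, 12]
6 → replaces 7 → [1, 3, 6, 12]
2 → replaces 3 → [1, 2, 6, 12]
8 → replaces 12 → [1, 2, 6, 8]
14 → extends → [1, 2, 6, 8, 14]
5 → replaces 6 → [1, 2, 5, 8, 14]
9 → replaces 14 → [1, 2, 5, 8, 9]
Five tails, so the longest non-decreasing subsequence has length 5 (e.g. 4, 10, 11, 12, 14).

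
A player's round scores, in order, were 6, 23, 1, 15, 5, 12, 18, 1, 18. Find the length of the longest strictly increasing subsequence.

4

Track the smallest tail for each achievable length (strict):
6 → extends → [6]
23 → extends → [6, 23]
1 → replaces 6 → [1, 23]
15 → replaces 23 → [1, 15]
5 → replaces 15 → [1, 5]
12 → extends → [1, 5, 12]
18 → extends → [1, 5, 12, 18]
1 → already a tail → [1, 5, 12, 18]
18 → already a tail → [1, 5, 12, 18]
Four tails, so the longest strictly increasing subsequence has length 4 (e.g. 1, 5, 12, 18).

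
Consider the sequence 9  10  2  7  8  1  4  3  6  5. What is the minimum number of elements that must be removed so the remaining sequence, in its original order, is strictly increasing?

Fewest deletions = n − (longest strictly increasing subsequence).
i:      1  2  3  4  5  6  7  8  9 10
a[i]:   9 10  2  7  8  1  4  3  6  5
dp:     1  2  1  2  3  1  2  2  3  3
max dp = 3, so deletions = 10 − 3 = 7.

7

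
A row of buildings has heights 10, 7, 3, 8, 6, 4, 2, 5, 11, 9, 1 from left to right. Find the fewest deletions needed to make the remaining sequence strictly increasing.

7

Fewest deletions = n − (longest strictly increasing subsequence).
Patience tails:
10 → extends → [10]
7 → replaces 10 → [7]
3 → replaces 7 → [3]
8 → extends → [3, 8]
6 → replaces 8 → [3, 6]
4 → replaces 6 → [3, 4]
2 → replaces 3 → [2, 4]
5 → extends → [2, 4, 5]
11 → extends → [2, 4, 5, 11]
9 → replaces 11 → [2, 4, 5, 9]
1 → replaces 2 → [1, 4, 5, 9]
Longest strictly increasing subsequence has length 4, so deletions = 11 − 4 = 7.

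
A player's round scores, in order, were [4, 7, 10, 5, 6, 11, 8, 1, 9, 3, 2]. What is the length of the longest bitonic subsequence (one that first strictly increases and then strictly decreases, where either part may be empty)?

inc[i] = longest strictly increasing subsequence ending at i; dec[i] = longest strictly decreasing subsequence starting at i:
i:      1  2  3  4  5  6  7  8  9 10 11
a[i]:   4  7 10  5  6 11  8  1  9  3  2
inc:    1  2  3  2  3  4  4  1  5  2  2
dec:    3  4  4  3  3  4  3  1  3  2  1
Best peak at i=6 (value 11): inc=4, dec=4, length 4+4−1 = 7.

7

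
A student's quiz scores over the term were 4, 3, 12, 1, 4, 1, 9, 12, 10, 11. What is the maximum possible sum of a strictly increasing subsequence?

37

Let S[i] be the best sum of a strictly increasing subsequence ending at i:
i:      1  2  3  4  5  6  7  8  9 10
a[i]:   4  3 12  1  4  1  9 12 10 11
S:      4  3 16  1  7  1 16 28 26 37
Maximum is 37 (e.g. 3 + 4 + 9 + 10 + 11).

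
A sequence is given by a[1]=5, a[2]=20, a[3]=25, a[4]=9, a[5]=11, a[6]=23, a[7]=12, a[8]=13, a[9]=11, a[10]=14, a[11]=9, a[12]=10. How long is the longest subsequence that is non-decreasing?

6

Let dp[i] be the length of the longest such subsequence ending at index i:
i:      1  2  3  4  5  6  7  8  9 10 11 12
a[i]:   5 20 25  9 11 23 12 13 11 14  9 10
dp:     1  2  3  2  3  4  4  5  4  6  3  4
Maximum dp value is 6.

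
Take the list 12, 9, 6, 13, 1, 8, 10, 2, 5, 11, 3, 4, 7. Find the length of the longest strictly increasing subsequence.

5

Let dp[i] be the length of the longest such subsequence ending at index i:
i:      1  2  3  4  5  6  7  8  9 10 11 12 13
a[i]:  12  9  6 13  1  8 10  2  5 11  3  4  7
dp:     1  1  1  2  1  2  3  2  3  4  3  4  5
Maximum dp value is 5.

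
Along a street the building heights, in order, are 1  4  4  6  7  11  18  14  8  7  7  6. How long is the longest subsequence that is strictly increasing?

6

Track the smallest tail for each achievable length (strict):
1 → extends → [1]
4 → extends → [1, 4]
4 → already a tail → [1, 4]
6 → extends → [1, 4, 6]
7 → extends → [1, 4, 6, 7]
11 → extends → [1, 4, 6, 7, 11]
18 → extends → [1, 4, 6, 7, 11, 18]
14 → replaces 18 → [1, 4, 6, 7, 11, 14]
8 → replaces 11 → [1, 4, 6, 7, 8, 14]
7 → already a tail → [1, 4, 6, 7, 8, 14]
7 → already a tail → [1, 4, 6, 7, 8, 14]
6 → already a tail → [1, 4, 6, 7, 8, 14]
Six tails, so the longest strictly increasing subsequence has length 6 (e.g. 1, 4, 6, 7, 11, 18).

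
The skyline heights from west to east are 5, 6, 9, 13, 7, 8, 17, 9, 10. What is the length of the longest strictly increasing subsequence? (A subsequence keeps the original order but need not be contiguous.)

Let dp[i] be the length of the longest such subsequence ending at index i:
i:      1  2  3  4  5  6  7  8  9
a[i]:   5  6  9 13  7  8 17  9 10
dp:     1  2  3  4  3  4  5  5  6
Maximum dp value is 6.

6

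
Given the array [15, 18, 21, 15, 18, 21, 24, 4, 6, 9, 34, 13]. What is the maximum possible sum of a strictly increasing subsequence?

112

Let S[i] be the best sum of a strictly increasing subsequence ending at i:
i:       1   2   3   4   5   6   7   8   9  10  11  12
a[i]:   15  18  21  15  18  21  24   4   6   9  34  13
S:      15  33  54  15  33  54  78   4  10  19 112  32
Maximum is 112 (e.g. 15 + 18 + 21 + 24 + 34).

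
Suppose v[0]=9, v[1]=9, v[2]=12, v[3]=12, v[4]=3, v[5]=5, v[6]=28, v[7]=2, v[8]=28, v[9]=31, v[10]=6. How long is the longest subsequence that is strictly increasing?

4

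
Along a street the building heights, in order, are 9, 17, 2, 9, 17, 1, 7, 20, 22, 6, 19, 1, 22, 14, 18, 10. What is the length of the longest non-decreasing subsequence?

Track the smallest tail for each achievable length (allowing ties):
9 → extends → [9]
17 → extends → [9, 17]
2 → replaces 9 → [2, 17]
9 → replaces 17 → [2, 9]
17 → extends → [2, 9, 17]
1 → replaces 2 → [1, 9, 17]
7 → replaces 9 → [1, 7, 17]
20 → extends → [1, 7, 17, 20]
22 → extends → [1, 7, 17, 20, 22]
6 → replaces 7 → [1, 6, 17, 20, 22]
19 → replaces 20 → [1, 6, 17, 19, 22]
1 → replaces 6 → [1, 1, 17, 19, 22]
22 → extends → [1, 1, 17, 19, 22, 22]
14 → replaces 17 → [1, 1, 14, 19, 22, 22]
18 → replaces 19 → [1, 1, 14, 18, 22, 22]
10 → replaces 14 → [1, 1, 10, 18, 22, 22]
Six tails, so the longest non-decreasing subsequence has length 6 (e.g. 9, 17, 17, 20, 22, 22).

6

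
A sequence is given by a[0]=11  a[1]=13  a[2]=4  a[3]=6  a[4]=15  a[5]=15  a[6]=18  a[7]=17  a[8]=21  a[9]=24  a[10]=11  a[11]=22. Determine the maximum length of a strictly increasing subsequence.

Let dp[i] be the length of the longest such subsequence ending at index i:
i:      0  1  2  3  4  5  6  7  8  9 10 11
a[i]:  11 13  4  6 15 15 18 17 21 24 11 22
dp:     1  2  1  2  3  3  4  4  5  6  3  6
Maximum dp value is 6.

6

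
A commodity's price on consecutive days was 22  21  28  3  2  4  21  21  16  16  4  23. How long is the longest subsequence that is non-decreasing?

5

Track the smallest tail for each achievable length (allowing ties):
22 → extends → [22]
21 → replaces 22 → [21]
28 → extends → [21, 28]
3 → replaces 21 → [3, 28]
2 → replaces 3 → [2, 28]
4 → replaces 28 → [2, 4]
21 → extends → [2, 4, 21]
21 → extends → [2, 4, 21, 21]
16 → replaces 21 → [2, 4, 16, 21]
16 → replaces 21 → [2, 4, 16, 16]
4 → replaces 16 → [2, 4, 4, 16]
23 → extends → [2, 4, 4, 16, 23]
Five tails, so the longest non-decreasing subsequence has length 5 (e.g. 3, 4, 21, 21, 23).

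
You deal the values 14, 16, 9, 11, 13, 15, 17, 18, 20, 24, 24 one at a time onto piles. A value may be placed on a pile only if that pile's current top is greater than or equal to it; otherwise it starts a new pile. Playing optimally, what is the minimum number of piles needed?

8

The minimum number of non-increasing subsequences covering a sequence equals the length of its longest strictly increasing subsequence.
LIS length is 8 (e.g. 9, 11, 13, 15, 17, 18, 20, 24), so 8 piles are needed.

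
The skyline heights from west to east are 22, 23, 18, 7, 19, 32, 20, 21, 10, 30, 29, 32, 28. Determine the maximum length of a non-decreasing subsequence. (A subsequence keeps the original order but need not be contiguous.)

6

Track the smallest tail for each achievable length (allowing ties):
22 → extends → [22]
23 → extends → [22, 23]
18 → replaces 22 → [18, 23]
7 → replaces 18 → [7, 23]
19 → replaces 23 → [7, 19]
32 → extends → [7, 19, 32]
20 → replaces 32 → [7, 19, 20]
21 → extends → [7, 19, 20, 21]
10 → replaces 19 → [7, 10, 20, 21]
30 → extends → [7, 10, 20, 21, 30]
29 → replaces 30 → [7, 10, 20, 21, 29]
32 → extends → [7, 10, 20, 21, 29, 32]
28 → replaces 29 → [7, 10, 20, 21, 28, 32]
Six tails, so the longest non-decreasing subsequence has length 6 (e.g. 18, 19, 20, 21, 30, 32).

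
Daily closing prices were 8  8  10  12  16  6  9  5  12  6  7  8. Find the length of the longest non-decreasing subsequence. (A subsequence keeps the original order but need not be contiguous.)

5

Track the smallest tail for each achievable length (allowing ties):
8 → extends → [8]
8 → extends → [8, 8]
10 → extends → [8, 8, 10]
12 → extends → [8, 8, 10, 12]
16 → extends → [8, 8, 10, 12, 16]
6 → replaces 8 → [6, 8, 10, 12, 16]
9 → replaces 10 → [6, 8, 9, 12, 16]
5 → replaces 6 → [5, 8, 9, 12, 16]
12 → replaces 16 → [5, 8, 9, 12, 12]
6 → replaces 8 → [5, 6, 9, 12, 12]
7 → replaces 9 → [5, 6, 7, 12, 12]
8 → replaces 12 → [5, 6, 7, 8, 12]
Five tails, so the longest non-decreasing subsequence has length 5 (e.g. 8, 8, 10, 12, 16).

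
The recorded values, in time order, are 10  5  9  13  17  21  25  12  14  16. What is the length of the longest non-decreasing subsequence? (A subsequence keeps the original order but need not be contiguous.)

Track the smallest tail for each achievable length (allowing ties):
10 → extends → [10]
5 → replaces 10 → [5]
9 → extends → [5, 9]
13 → extends → [5, 9, 13]
17 → extends → [5, 9, 13, 17]
21 → extends → [5, 9, 13, 17, 21]
25 → extends → [5, 9, 13, 17, 21, 25]
12 → replaces 13 → [5, 9, 12, 17, 21, 25]
14 → replaces 17 → [5, 9, 12, 14, 21, 25]
16 → replaces 21 → [5, 9, 12, 14, 16, 25]
Six tails, so the longest non-decreasing subsequence has length 6 (e.g. 5, 9, 13, 17, 21, 25).

6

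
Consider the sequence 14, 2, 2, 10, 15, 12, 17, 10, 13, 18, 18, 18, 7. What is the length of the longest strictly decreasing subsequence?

Negate each value so 'decreasing' becomes 'increasing', then run patience tails on the negated sequence:
-14 → extends → [-14]
-2 → extends → [-14, -2]
-2 → already a tail → [-14, -2]
-10 → replaces -2 → [-14, -10]
-15 → replaces -14 → [-15, -10]
-12 → replaces -10 → [-15, -12]
-17 → replaces -15 → [-17, -12]
-10 → extends → [-17, -12, -10]
-13 → replaces -12 → [-17, -13, -10]
-18 → replaces -17 → [-18, -13, -10]
-18 → already a tail → [-18, -13, -10]
-18 → already a tail → [-18, -13, -10]
-7 → extends → [-18, -13, -10, -7]
Four tails, so the longest strictly decreasing subsequence of the original has length 4.

4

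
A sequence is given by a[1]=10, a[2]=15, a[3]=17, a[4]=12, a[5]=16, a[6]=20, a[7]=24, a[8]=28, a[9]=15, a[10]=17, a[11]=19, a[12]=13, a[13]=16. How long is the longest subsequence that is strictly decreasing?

Negate each value so 'decreasing' becomes 'increasing', then run patience tails on the negated sequence:
-10 → extends → [-10]
-15 → replaces -10 → [-15]
-17 → replaces -15 → [-17]
-12 → extends → [-17, -12]
-16 → replaces -12 → [-17, -16]
-20 → replaces -17 → [-20, -16]
-24 → replaces -20 → [-24, -16]
-28 → replaces -24 → [-28, -16]
-15 → extends → [-28, -16, -15]
-17 → replaces -16 → [-28, -17, -15]
-19 → replaces -17 → [-28, -19, -15]
-13 → extends → [-28, -19, -15, -13]
-16 → replaces -15 → [-28, -19, -16, -13]
Four tails, so the longest strictly decreasing subsequence of the original has length 4.

4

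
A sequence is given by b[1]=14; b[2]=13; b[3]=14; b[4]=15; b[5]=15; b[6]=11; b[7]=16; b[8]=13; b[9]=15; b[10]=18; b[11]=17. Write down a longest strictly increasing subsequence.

13, 14, 15, 16, 18

Patience tails give the LIS length; then backtrack through the dp parents:
14 → extends → [14]
13 → replaces 14 → [13]
14 → extends → [13, 14]
15 → extends → [13, 14, 15]
15 → already a tail → [13, 14, 15]
11 → replaces 13 → [11, 14, 15]
16 → extends → [11, 14, 15, 16]
13 → replaces 14 → [11, 13, 15, 16]
15 → already a tail → [11, 13, 15, 16]
18 → extends → [11, 13, 15, 16, 18]
17 → replaces 18 → [11, 13, 15, 16, 17]
Length 5; one witness is 13, 14, 15, 16, 18.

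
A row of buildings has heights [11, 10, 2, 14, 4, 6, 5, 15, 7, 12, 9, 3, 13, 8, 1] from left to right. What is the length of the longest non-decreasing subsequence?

6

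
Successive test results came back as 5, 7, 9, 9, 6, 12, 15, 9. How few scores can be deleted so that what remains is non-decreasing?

2

Fewest deletions = n − (longest non-decreasing subsequence).
i:      1  2  3  4  5  6  7  8
a[i]:   5  7  9  9  6 12 15  9
dp:     1  2  3  4  2  5  6  5
max dp = 6, so deletions = 8 − 6 = 2.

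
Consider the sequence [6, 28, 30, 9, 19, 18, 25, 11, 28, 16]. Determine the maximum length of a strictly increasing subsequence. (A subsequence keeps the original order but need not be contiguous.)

5

Track the smallest tail for each achievable length (strict):
6 → extends → [6]
28 → extends → [6, 28]
30 → extends → [6, 28, 30]
9 → replaces 28 → [6, 9, 30]
19 → replaces 30 → [6, 9, 19]
18 → replaces 19 → [6, 9, 18]
25 → extends → [6, 9, 18, 25]
11 → replaces 18 → [6, 9, 11, 25]
28 → extends → [6, 9, 11, 25, 28]
16 → replaces 25 → [6, 9, 11, 16, 28]
Five tails, so the longest strictly increasing subsequence has length 5 (e.g. 6, 9, 19, 25, 28).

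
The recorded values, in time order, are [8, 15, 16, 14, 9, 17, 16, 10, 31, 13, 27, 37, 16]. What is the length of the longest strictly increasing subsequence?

Track the smallest tail for each achievable length (strict):
8 → extends → [8]
15 → extends → [8, 15]
16 → extends → [8, 15, 16]
14 → replaces 15 → [8, 14, 16]
9 → replaces 14 → [8, 9, 16]
17 → extends → [8, 9, 16, 17]
16 → already a tail → [8, 9, 16, 17]
10 → replaces 16 → [8, 9, 10, 17]
31 → extends → [8, 9, 10, 17, 31]
13 → replaces 17 → [8, 9, 10, 13, 31]
27 → replaces 31 → [8, 9, 10, 13, 27]
37 → extends → [8, 9, 10, 13, 27, 37]
16 → replaces 27 → [8, 9, 10, 13, 16, 37]
Six tails, so the longest strictly increasing subsequence has length 6 (e.g. 8, 15, 16, 17, 31, 37).

6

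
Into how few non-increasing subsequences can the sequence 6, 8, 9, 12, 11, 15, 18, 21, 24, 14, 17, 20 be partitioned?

Place each on the leftmost legal pile:
6 → new pile 1 (tops now [6])
8 → new pile 2 (tops now [6, 8])
9 → new pile 3 (tops now [6, 8, 9])
12 → new pile 4 (tops now [6, 8, 9, 12])
11 → pile 4 (tops now [6, 8, 9, 11])
15 → new pile 5 (tops now [6, 8, 9, 11, 15])
18 → new pile 6 (tops now [6, 8, 9, 11, 15, 18])
21 → new pile 7 (tops now [6, 8, 9, 11, 15, 18, 21])
24 → new pile 8 (tops now [6, 8, 9, 11, 15, 18, 21, 24])
14 → pile 5 (tops now [6, 8, 9, 11, 14, 18, 21, 24])
17 → pile 6 (tops now [6, 8, 9, 11, 14, 17, 21, 24])
20 → pile 7 (tops now [6, 8, 9, 11, 14, 17, 20, 24])
Eight piles.

8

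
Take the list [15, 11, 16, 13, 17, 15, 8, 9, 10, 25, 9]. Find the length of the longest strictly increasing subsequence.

Let dp[i] be the length of the longest such subsequence ending at index i:
i:      1  2  3  4  5  6  7  8  9 10 11
a[i]:  15 11 16 13 17 15  8  9 10 25  9
dp:     1  1  2  2  3  3  1  2  3  4  2
Maximum dp value is 4.

4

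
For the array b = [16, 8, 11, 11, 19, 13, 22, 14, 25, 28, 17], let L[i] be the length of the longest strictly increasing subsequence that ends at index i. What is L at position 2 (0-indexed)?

2

dp[i] = 1 + max{dp[j] : j<i, b[j]<b[i]} (or 1 if no such j):
i:      0  1  2  3  4  5  6  7  8  9 10
b[i]:  16  8 11 11 19 13 22 14 25 28 17
dp:     1  1  2  2  3  3  4  4  5  6  5
At index 2 the value is 2.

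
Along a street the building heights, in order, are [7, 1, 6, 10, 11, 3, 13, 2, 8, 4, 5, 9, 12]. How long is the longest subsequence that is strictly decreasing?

Let dp[i] be the longest strictly decreasing subsequence ending at i:
i:      1  2  3  4  5  6  7  8  9 10 11 12 13
a[i]:   7  1  6 10 11  3 13  2  8  4  5  9 12
dp:     1  2  2  1  1  3  1  4  2  3  3  2  2
Maximum is 4.

4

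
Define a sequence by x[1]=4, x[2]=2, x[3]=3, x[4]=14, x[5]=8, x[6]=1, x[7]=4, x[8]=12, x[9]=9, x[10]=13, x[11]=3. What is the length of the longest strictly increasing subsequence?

5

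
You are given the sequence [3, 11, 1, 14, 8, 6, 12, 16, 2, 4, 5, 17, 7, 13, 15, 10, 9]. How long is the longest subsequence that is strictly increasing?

7

Track the smallest tail for each achievable length (strict):
3 → extends → [3]
11 → extends → [3, 11]
1 → replaces 3 → [1, 11]
14 → extends → [1, 11, 14]
8 → replaces 11 → [1, 8, 14]
6 → replaces 8 → [1, 6, 14]
12 → replaces 14 → [1, 6, 12]
16 → extends → [1, 6, 12, 16]
2 → replaces 6 → [1, 2, 12, 16]
4 → replaces 12 → [1, 2, 4, 16]
5 → replaces 16 → [1, 2, 4, 5]
17 → extends → [1, 2, 4, 5, 17]
7 → replaces 17 → [1, 2, 4, 5, 7]
13 → extends → [1, 2, 4, 5, 7, 13]
15 → extends → [1, 2, 4, 5, 7, 13, 15]
10 → replaces 13 → [1, 2, 4, 5, 7, 10, 15]
9 → replaces 10 → [1, 2, 4, 5, 7, 9, 15]
Seven tails, so the longest strictly increasing subsequence has length 7 (e.g. 1, 2, 4, 5, 7, 13, 15).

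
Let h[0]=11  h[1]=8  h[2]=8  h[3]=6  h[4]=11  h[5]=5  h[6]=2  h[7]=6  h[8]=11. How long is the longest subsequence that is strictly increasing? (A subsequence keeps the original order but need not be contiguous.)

Let dp[i] be the length of the longest such subsequence ending at index i:
i:      0  1  2  3  4  5  6  7  8
h[i]:  11  8  8  6 11  5  2  6 11
dp:     1  1  1  1  2  1  1  2  3
Maximum dp value is 3.

3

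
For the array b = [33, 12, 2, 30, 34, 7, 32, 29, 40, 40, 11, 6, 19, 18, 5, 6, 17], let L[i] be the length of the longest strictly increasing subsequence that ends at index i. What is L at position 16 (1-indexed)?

3

dp[i] = 1 + max{dp[j] : j<i, b[j]<b[i]} (or 1 if no such j):
i:      1  2  3  4  5  6  7  8  9 10 11 12 13 14 15 16 17
b[i]:  33 12  2 30 34  7 32 29 40 40 11  6 19 18  5  6 17
dp:     1  1  1  2  3  2  3  3  4  4  3  2  4  4  2  3  4
At index 16 the value is 3.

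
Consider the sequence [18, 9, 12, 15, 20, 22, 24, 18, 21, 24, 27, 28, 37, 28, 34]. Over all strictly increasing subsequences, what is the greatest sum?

194

Let S[i] be the best sum of a strictly increasing subsequence ending at i:
i:       1   2   3   4   5   6   7   8   9  10  11  12  13  14  15
a[i]:   18   9  12  15  20  22  24  18  21  24  27  28  37  28  34
S:      18   9  21  36  56  78 102  54  77 102 129 157 194 157 191
Maximum is 194 (e.g. 9 + 12 + 15 + 20 + 22 + 24 + 27 + 28 + 37).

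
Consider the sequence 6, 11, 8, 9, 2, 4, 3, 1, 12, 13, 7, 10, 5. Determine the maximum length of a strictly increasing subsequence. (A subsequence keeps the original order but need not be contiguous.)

Track the smallest tail for each achievable length (strict):
6 → extends → [6]
11 → extends → [6, 11]
8 → replaces 11 → [6, 8]
9 → extends → [6, 8, 9]
2 → replaces 6 → [2, 8, 9]
4 → replaces 8 → [2, 4, 9]
3 → replaces 4 → [2, 3, 9]
1 → replaces 2 → [1, 3, 9]
12 → extends → [1, 3, 9, 12]
13 → extends → [1, 3, 9, 12, 13]
7 → replaces 9 → [1, 3, 7, 12, 13]
10 → replaces 12 → [1, 3, 7, 10, 13]
5 → replaces 7 → [1, 3, 5, 10, 13]
Five tails, so the longest strictly increasing subsequence has length 5 (e.g. 6, 8, 9, 12, 13).

5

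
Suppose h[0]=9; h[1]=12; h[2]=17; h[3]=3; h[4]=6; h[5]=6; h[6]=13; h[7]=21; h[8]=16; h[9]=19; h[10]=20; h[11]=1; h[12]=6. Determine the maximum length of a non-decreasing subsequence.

Let dp[i] be the length of the longest such subsequence ending at index i:
i:      0  1  2  3  4  5  6  7  8  9 10 11 12
h[i]:   9 12 17  3  6  6 13 21 16 19 20  1  6
dp:     1  2  3  1  2  3  4  5  5  6  7  1  4
Maximum dp value is 7.

7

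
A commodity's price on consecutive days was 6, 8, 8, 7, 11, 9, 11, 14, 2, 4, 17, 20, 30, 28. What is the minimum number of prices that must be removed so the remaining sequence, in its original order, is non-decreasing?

Fewest deletions = n − (longest non-decreasing subsequence).
i:      1  2  3  4  5  6  7  8  9 10 11 12 13 14
a[i]:   6  8  8  7 11  9 11 14  2  4 17 20 30 28
dp:     1  2  3  2  4  4  5  6  1  2  7  8  9  9
max dp = 9, so deletions = 14 − 9 = 5.

5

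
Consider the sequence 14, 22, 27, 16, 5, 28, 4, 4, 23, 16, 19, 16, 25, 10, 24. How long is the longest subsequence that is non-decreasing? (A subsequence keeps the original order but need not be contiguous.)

Track the smallest tail for each achievable length (allowing ties):
14 → extends → [14]
22 → extends → [14, 22]
27 → extends → [14, 22, 27]
16 → replaces 22 → [14, 16, 27]
5 → replaces 14 → [5, 16, 27]
28 → extends → [5, 16, 27, 28]
4 → replaces 5 → [4, 16, 27, 28]
4 → replaces 16 → [4, 4, 27, 28]
23 → replaces 27 → [4, 4, 23, 28]
16 → replaces 23 → [4, 4, 16, 28]
19 → replaces 28 → [4, 4, 16, 19]
16 → replaces 19 → [4, 4, 16, 16]
25 → extends → [4, 4, 16, 16, 25]
10 → replaces 16 → [4, 4, 10, 16, 25]
24 → replaces 25 → [4, 4, 10, 16, 24]
Five tails, so the longest non-decreasing subsequence has length 5 (e.g. 14, 16, 16, 19, 25).

5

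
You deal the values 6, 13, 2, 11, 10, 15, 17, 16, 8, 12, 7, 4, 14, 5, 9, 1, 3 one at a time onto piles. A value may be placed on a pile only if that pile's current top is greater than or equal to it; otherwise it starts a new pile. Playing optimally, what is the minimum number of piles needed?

4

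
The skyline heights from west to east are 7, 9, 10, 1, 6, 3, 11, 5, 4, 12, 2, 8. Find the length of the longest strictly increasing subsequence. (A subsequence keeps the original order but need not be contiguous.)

Track the smallest tail for each achievable length (strict):
7 → extends → [7]
9 → extends → [7, 9]
10 → extends → [7, 9, 10]
1 → replaces 7 → [1, 9, 10]
6 → replaces 9 → [1, 6, 10]
3 → replaces 6 → [1, 3, 10]
11 → extends → [1, 3, 10, 11]
5 → replaces 10 → [1, 3, 5, 11]
4 → replaces 5 → [1, 3, 4, 11]
12 → extends → [1, 3, 4, 11, 12]
2 → replaces 3 → [1, 2, 4, 11, 12]
8 → replaces 11 → [1, 2, 4, 8, 12]
Five tails, so the longest strictly increasing subsequence has length 5 (e.g. 7, 9, 10, 11, 12).

5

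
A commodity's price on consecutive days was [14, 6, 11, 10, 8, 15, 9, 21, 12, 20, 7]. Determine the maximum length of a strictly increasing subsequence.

5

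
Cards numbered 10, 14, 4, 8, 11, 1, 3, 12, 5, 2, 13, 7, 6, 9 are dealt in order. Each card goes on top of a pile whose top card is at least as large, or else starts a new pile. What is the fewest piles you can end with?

5

Place each on the leftmost legal pile:
10 → new pile 1 (tops now [10])
14 → new pile 2 (tops now [10, 14])
4 → pile 1 (tops now [4, 14])
8 → pile 2 (tops now [4, 8])
11 → new pile 3 (tops now [4, 8, 11])
1 → pile 1 (tops now [1, 8, 11])
3 → pile 2 (tops now [1, 3, 11])
12 → new pile 4 (tops now [1, 3, 11, 12])
5 → pile 3 (tops now [1, 3, 5, 12])
2 → pile 2 (tops now [1, 2, 5, 12])
13 → new pile 5 (tops now [1, 2, 5, 12, 13])
7 → pile 4 (tops now [1, 2, 5, 7, 13])
6 → pile 4 (tops now [1, 2, 5, 6, 13])
9 → pile 5 (tops now [1, 2, 5, 6, 9])
Five piles.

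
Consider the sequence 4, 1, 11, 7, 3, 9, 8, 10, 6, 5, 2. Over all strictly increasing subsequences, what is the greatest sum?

30

Let S[i] be the best sum of a strictly increasing subsequence ending at i:
i:      1  2  3  4  5  6  7  8  9 10 11
a[i]:   4  1 11  7  3  9  8 10  6  5  2
S:      4  1 15 11  4 20 19 30 10  9  3
Maximum is 30 (e.g. 4 + 7 + 9 + 10).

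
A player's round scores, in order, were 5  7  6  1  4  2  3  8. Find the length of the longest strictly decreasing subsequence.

4

Let dp[i] be the longest strictly decreasing subsequence ending at i:
i:     1 2 3 4 5 6 7 8
a[i]:  5 7 6 1 4 2 3 8
dp:    1 1 2 3 3 4 4 1
Maximum is 4.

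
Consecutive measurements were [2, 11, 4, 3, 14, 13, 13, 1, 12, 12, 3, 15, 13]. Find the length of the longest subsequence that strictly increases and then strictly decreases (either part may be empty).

6

inc[i] = longest strictly increasing subsequence ending at i; dec[i] = longest strictly decreasing subsequence starting at i:
i:      1  2  3  4  5  6  7  8  9 10 11 12 13
a[i]:   2 11  4  3 14 13 13  1 12 12  3 15 13
inc:    1  2  2  2  3  3  3  1  3  3  2  4  4
dec:    2  4  3  2  4  3  3  1  2  2  1  2  1
Best peak at i=5 (value 14): inc=3, dec=4, length 3+4−1 = 6.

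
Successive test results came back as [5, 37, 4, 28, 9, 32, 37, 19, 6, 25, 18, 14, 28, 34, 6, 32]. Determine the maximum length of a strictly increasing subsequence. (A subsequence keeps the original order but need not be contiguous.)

Let dp[i] be the length of the longest such subsequence ending at index i:
i:      1  2  3  4  5  6  7  8  9 10 11 12 13 14 15 16
a[i]:   5 37  4 28  9 32 37 19  6 25 18 14 28 34  6 32
dp:     1  2  1  2  2  3  4  3  2  4  3  3  5  6  2  6
Maximum dp value is 6.

6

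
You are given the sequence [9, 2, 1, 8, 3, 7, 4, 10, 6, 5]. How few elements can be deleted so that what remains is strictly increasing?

Fewest deletions = n − (longest strictly increasing subsequence).
Patience tails:
9 → extends → [9]
2 → replaces 9 → [2]
1 → replaces 2 → [1]
8 → extends → [1, 8]
3 → replaces 8 → [1, 3]
7 → extends → [1, 3, 7]
4 → replaces 7 → [1, 3, 4]
10 → extends → [1, 3, 4, 10]
6 → replaces 10 → [1, 3, 4, 6]
5 → replaces 6 → [1, 3, 4, 5]
Longest strictly increasing subsequence has length 4, so deletions = 10 − 4 = 6.

6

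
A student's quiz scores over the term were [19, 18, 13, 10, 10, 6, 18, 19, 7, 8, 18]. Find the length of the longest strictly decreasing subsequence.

5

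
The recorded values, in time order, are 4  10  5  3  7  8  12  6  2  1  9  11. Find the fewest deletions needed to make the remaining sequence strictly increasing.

6

Fewest deletions = n − (longest strictly increasing subsequence).
Patience tails:
4 → extends → [4]
10 → extends → [4, 10]
5 → replaces 10 → [4, 5]
3 → replaces 4 → [3, 5]
7 → extends → [3, 5, 7]
8 → extends → [3, 5, 7, 8]
12 → extends → [3, 5, 7, 8, 12]
6 → replaces 7 → [3, 5, 6, 8, 12]
2 → replaces 3 → [2, 5, 6, 8, 12]
1 → replaces 2 → [1, 5, 6, 8, 12]
9 → replaces 12 → [1, 5, 6, 8, 9]
11 → extends → [1, 5, 6, 8, 9, 11]
Longest strictly increasing subsequence has length 6, so deletions = 12 − 6 = 6.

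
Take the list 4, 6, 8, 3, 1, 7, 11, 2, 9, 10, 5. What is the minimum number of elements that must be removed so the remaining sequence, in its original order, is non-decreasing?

6

Fewest deletions = n − (longest non-decreasing subsequence).
Patience tails:
4 → extends → [4]
6 → extends → [4, 6]
8 → extends → [4, 6, 8]
3 → replaces 4 → [3, 6, 8]
1 → replaces 3 → [1, 6, 8]
7 → replaces 8 → [1, 6, 7]
11 → extends → [1, 6, 7, 11]
2 → replaces 6 → [1, 2, 7, 11]
9 → replaces 11 → [1, 2, 7, 9]
10 → extends → [1, 2, 7, 9, 10]
5 → replaces 7 → [1, 2, 5, 9, 10]
Longest non-decreasing subsequence has length 5, so deletions = 11 − 5 = 6.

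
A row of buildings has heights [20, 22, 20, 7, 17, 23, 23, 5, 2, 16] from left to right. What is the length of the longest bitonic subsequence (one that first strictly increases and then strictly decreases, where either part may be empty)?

inc[i] = longest strictly increasing subsequence ending at i; dec[i] = longest strictly decreasing subsequence starting at i:
i:      1  2  3  4  5  6  7  8  9 10
a[i]:  20 22 20  7 17 23 23  5  2 16
inc:    1  2  1  1  2  3  3  1  1  2
dec:    4  5  4  3  3  3  3  2  1  1
Best peak at i=2 (value 22): inc=2, dec=5, length 2+5−1 = 6.

6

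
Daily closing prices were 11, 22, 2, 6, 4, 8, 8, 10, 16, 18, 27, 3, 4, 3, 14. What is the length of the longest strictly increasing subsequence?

Track the smallest tail for each achievable length (strict):
11 → extends → [11]
22 → extends → [11, 22]
2 → replaces 11 → [2, 22]
6 → replaces 22 → [2, 6]
4 → replaces 6 → [2, 4]
8 → extends → [2, 4, 8]
8 → already a tail → [2, 4, 8]
10 → extends → [2, 4, 8, 10]
16 → extends → [2, 4, 8, 10, 16]
18 → extends → [2, 4, 8, 10, 16, 18]
27 → extends → [2, 4, 8, 10, 16, 18, 27]
3 → replaces 4 → [2, 3, 8, 10, 16, 18, 27]
4 → replaces 8 → [2, 3, 4, 10, 16, 18, 27]
3 → already a tail → [2, 3, 4, 10, 16, 18, 27]
14 → replaces 16 → [2, 3, 4, 10, 14, 18, 27]
Seven tails, so the longest strictly increasing subsequence has length 7 (e.g. 2, 6, 8, 10, 16, 18, 27).

7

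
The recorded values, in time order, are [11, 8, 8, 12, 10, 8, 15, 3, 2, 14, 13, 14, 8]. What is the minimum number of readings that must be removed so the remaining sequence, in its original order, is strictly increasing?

9

Fewest deletions = n − (longest strictly increasing subsequence).
i:      1  2  3  4  5  6  7  8  9 10 11 12 13
a[i]:  11  8  8 12 10  8 15  3  2 14 13 14  8
dp:     1  1  1  2  2  1  3  1  1  3  3  4  2
max dp = 4, so deletions = 13 − 4 = 9.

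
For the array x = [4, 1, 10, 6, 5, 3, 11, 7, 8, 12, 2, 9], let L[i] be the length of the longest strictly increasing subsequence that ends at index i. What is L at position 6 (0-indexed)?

dp[i] = 1 + max{dp[j] : j<i, x[j]<x[i]} (or 1 if no such j):
i:      0  1  2  3  4  5  6  7  8  9 10 11
x[i]:   4  1 10  6  5  3 11  7  8 12  2  9
dp:     1  1  2  2  2  2  3  3  4  5  2  5
At index 6 the value is 3.

3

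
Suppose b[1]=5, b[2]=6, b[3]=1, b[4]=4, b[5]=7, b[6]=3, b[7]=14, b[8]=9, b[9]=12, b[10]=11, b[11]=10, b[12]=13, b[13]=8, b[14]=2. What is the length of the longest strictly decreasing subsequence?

6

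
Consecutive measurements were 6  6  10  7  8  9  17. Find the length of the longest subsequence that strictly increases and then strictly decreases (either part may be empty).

5

inc[i] = longest strictly increasing subsequence ending at i; dec[i] = longest strictly decreasing subsequence starting at i:
i:      1  2  3  4  5  6  7
a[i]:   6  6 10  7  8  9 17
inc:    1  1  2  2  3  4  5
dec:    1  1  2  1  1  1  1
Best peak at i=7 (value 17): inc=5, dec=1, length 5+1−1 = 5.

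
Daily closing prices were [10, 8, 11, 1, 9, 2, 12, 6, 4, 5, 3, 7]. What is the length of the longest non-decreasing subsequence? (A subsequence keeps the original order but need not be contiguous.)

5

Track the smallest tail for each achievable length (allowing ties):
10 → extends → [10]
8 → replaces 10 → [8]
11 → extends → [8, 11]
1 → replaces 8 → [1, 11]
9 → replaces 11 → [1, 9]
2 → replaces 9 → [1, 2]
12 → extends → [1, 2, 12]
6 → replaces 12 → [1, 2, 6]
4 → replaces 6 → [1, 2, 4]
5 → extends → [1, 2, 4, 5]
3 → replaces 4 → [1, 2, 3, 5]
7 → extends → [1, 2, 3, 5, 7]
Five tails, so the longest non-decreasing subsequence has length 5 (e.g. 1, 2, 4, 5, 7).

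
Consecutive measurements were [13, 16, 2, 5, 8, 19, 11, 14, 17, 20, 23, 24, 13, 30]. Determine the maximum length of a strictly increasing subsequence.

10

Track the smallest tail for each achievable length (strict):
13 → extends → [13]
16 → extends → [13, 16]
2 → replaces 13 → [2, 16]
5 → replaces 16 → [2, 5]
8 → extends → [2, 5, 8]
19 → extends → [2, 5, 8, 19]
11 → replaces 19 → [2, 5, 8, 11]
14 → extends → [2, 5, 8, 11, 14]
17 → extends → [2, 5, 8, 11, 14, 17]
20 → extends → [2, 5, 8, 11, 14, 17, 20]
23 → extends → [2, 5, 8, 11, 14, 17, 20, 23]
24 → extends → [2, 5, 8, 11, 14, 17, 20, 23, 24]
13 → replaces 14 → [2, 5, 8, 11, 13, 17, 20, 23, 24]
30 → extends → [2, 5, 8, 11, 13, 17, 20, 23, 24, 30]
Ten tails, so the longest strictly increasing subsequence has length 10 (e.g. 2, 5, 8, 11, 14, 17, 20, 23, 24, 30).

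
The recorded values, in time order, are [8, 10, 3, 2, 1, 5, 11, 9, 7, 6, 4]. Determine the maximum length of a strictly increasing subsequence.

3

Track the smallest tail for each achievable length (strict):
8 → extends → [8]
10 → extends → [8, 10]
3 → replaces 8 → [3, 10]
2 → replaces 3 → [2, 10]
1 → replaces 2 → [1, 10]
5 → replaces 10 → [1, 5]
11 → extends → [1, 5, 11]
9 → replaces 11 → [1, 5, 9]
7 → replaces 9 → [1, 5, 7]
6 → replaces 7 → [1, 5, 6]
4 → replaces 5 → [1, 4, 6]
Three tails, so the longest strictly increasing subsequence has length 3 (e.g. 8, 10, 11).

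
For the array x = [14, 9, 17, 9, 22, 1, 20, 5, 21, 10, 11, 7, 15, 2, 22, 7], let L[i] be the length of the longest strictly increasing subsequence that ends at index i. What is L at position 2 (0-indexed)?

dp[i] = 1 + max{dp[j] : j<i, x[j]<x[i]} (or 1 if no such j):
i:      0  1  2  3  4  5  6  7  8  9 10 11 12 13 14 15
x[i]:  14  9 17  9 22  1 20  5 21 10 11  7 15  2 22  7
dp:     1  1  2  1  3  1  3  2  4  3  4  3  5  2  6  3
At index 2 the value is 2.

2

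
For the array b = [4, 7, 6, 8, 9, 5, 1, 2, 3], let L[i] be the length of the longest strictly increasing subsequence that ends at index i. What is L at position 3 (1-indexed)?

2

dp[i] = 1 + max{dp[j] : j<i, b[j]<b[i]} (or 1 if no such j):
i:     1 2 3 4 5 6 7 8 9
b[i]:  4 7 6 8 9 5 1 2 3
dp:    1 2 2 3 4 2 1 2 3
At index 3 the value is 2.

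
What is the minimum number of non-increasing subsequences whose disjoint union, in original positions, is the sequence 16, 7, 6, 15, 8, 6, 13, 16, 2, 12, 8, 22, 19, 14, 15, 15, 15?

5

Place each on the leftmost legal pile:
16 → new pile 1 (tops now [16])
7 → pile 1 (tops now [7])
6 → pile 1 (tops now [6])
15 → new pile 2 (tops now [6, 15])
8 → pile 2 (tops now [6, 8])
6 → pile 1 (tops now [6, 8])
13 → new pile 3 (tops now [6, 8, 13])
16 → new pile 4 (tops now [6, 8, 13, 16])
2 → pile 1 (tops now [2, 8, 13, 16])
12 → pile 3 (tops now [2, 8, 12, 16])
8 → pile 2 (tops now [2, 8, 12, 16])
22 → new pile 5 (tops now [2, 8, 12, 16, 22])
19 → pile 5 (tops now [2, 8, 12, 16, 19])
14 → pile 4 (tops now [2, 8, 12, 14, 19])
15 → pile 5 (tops now [2, 8, 12, 14, 15])
15 → pile 5 (tops now [2, 8, 12, 14, 15])
15 → pile 5 (tops now [2, 8, 12, 14, 15])
Five piles.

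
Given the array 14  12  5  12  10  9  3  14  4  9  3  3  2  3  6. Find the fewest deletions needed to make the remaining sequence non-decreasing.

10

Fewest deletions = n − (longest non-decreasing subsequence).
Patience tails:
14 → extends → [14]
12 → replaces 14 → [12]
5 → replaces 12 → [5]
12 → extends → [5, 12]
10 → replaces 12 → [5, 10]
9 → replaces 10 → [5, 9]
3 → replaces 5 → [3, 9]
14 → extends → [3, 9, 14]
4 → replaces 9 → [3, 4, 14]
9 → replaces 14 → [3, 4, 9]
3 → replaces 4 → [3, 3, 9]
3 → replaces 9 → [3, 3, 3]
2 → replaces 3 → [2, 3, 3]
3 → extends → [2, 3, 3, 3]
6 → extends → [2, 3, 3, 3, 6]
Longest non-decreasing subsequence has length 5, so deletions = 15 − 5 = 10.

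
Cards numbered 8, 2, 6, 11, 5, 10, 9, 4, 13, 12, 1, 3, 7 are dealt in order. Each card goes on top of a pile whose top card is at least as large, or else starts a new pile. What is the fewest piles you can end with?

The minimum number of non-increasing subsequences covering a sequence equals the length of its longest strictly increasing subsequence.
LIS length is 4 (e.g. 2, 6, 11, 13), so 4 piles are needed.

4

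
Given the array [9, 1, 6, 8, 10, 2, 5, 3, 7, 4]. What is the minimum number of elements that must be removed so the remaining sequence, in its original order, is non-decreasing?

6

Fewest deletions = n − (longest non-decreasing subsequence).
i:      1  2  3  4  5  6  7  8  9 10
a[i]:   9  1  6  8 10  2  5  3  7  4
dp:     1  1  2  3  4  2  3  3  4  4
max dp = 4, so deletions = 10 − 4 = 6.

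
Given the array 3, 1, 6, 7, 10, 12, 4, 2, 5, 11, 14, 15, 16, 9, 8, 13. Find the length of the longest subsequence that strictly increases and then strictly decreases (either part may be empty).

inc[i] = longest strictly increasing subsequence ending at i; dec[i] = longest strictly decreasing subsequence starting at i:
i:      1  2  3  4  5  6  7  8  9 10 11 12 13 14 15 16
a[i]:   3  1  6  7 10 12  4  2  5 11 14 15 16  9  8 13
inc:    1  1  2  3  4  5  2  2  3  5  6  7  8  4  4  6
dec:    2  1  3  3  3  4  2  1  1  3  3  3  3  2  1  1
Best peak at i=13 (value 16): inc=8, dec=3, length 8+3−1 = 10.

10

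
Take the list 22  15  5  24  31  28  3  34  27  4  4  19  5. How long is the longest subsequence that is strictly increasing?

Track the smallest tail for each achievable length (strict):
22 → extends → [22]
15 → replaces 22 → [15]
5 → replaces 15 → [5]
24 → extends → [5, 24]
31 → extends → [5, 24, 31]
28 → replaces 31 → [5, 24, 28]
3 → replaces 5 → [3, 24, 28]
34 → extends → [3, 24, 28, 34]
27 → replaces 28 → [3, 24, 27, 34]
4 → replaces 24 → [3, 4, 27, 34]
4 → already a tail → [3, 4, 27, 34]
19 → replaces 27 → [3, 4, 19, 34]
5 → replaces 19 → [3, 4, 5, 34]
Four tails, so the longest strictly increasing subsequence has length 4 (e.g. 22, 24, 31, 34).

4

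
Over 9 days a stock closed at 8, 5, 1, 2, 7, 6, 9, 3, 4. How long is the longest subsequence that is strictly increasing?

4

Track the smallest tail for each achievable length (strict):
8 → extends → [8]
5 → replaces 8 → [5]
1 → replaces 5 → [1]
2 → extends → [1, 2]
7 → extends → [1, 2, 7]
6 → replaces 7 → [1, 2, 6]
9 → extends → [1, 2, 6, 9]
3 → replaces 6 → [1, 2, 3, 9]
4 → replaces 9 → [1, 2, 3, 4]
Four tails, so the longest strictly increasing subsequence has length 4 (e.g. 1, 2, 7, 9).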